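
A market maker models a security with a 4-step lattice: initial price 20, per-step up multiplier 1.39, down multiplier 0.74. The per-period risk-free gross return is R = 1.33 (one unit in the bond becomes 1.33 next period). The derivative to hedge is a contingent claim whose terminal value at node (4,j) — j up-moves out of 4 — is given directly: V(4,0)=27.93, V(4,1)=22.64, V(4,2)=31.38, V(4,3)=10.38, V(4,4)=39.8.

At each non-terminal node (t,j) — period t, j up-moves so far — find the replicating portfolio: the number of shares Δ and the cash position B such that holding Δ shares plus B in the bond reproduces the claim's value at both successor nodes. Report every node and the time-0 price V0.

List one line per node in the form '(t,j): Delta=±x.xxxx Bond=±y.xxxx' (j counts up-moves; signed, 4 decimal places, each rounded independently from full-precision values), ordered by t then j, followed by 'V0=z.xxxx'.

Under the risk-neutral measure, an up-move has probability p* = (R−d)/(u−d) = 0.9077 and values discount at R = 1.33.
Payoff layer (t=4): V(4,0)=27.9300, V(4,1)=22.6400, V(4,2)=31.3800, V(4,3)=10.3800, V(4,4)=39.8000
  t=3,j=0: stock 8.1045 → up 11.2652 (V=22.6400), down 5.9973 (V=27.9300). Price 17.3897; hedge Δ=-1.0042, bond B=25.5282.
  t=3,j=1: stock 15.2233 → up 21.1604 (V=31.3800), down 11.2652 (V=22.6400). Price 22.9874; hedge Δ=0.8833, bond B=9.5412.
  t=3,j=2: stock 28.5951 → up 39.7472 (V=10.3800), down 21.1604 (V=31.3800). Price 9.2620; hedge Δ=-1.1298, bond B=41.5697.
  t=3,j=3: stock 53.7124 → up 74.6602 (V=39.8000), down 39.7472 (V=10.3800). Price 27.8829; hedge Δ=0.8427, bond B=-17.3786.
  t=2,j=0: stock 10.9520 → up 15.2233 (V=22.9874), down 8.1045 (V=17.3897). Price 16.8952; hedge Δ=0.7863, bond B=8.2834.
  t=2,j=1: stock 20.5720 → up 28.5951 (V=9.2620), down 15.2233 (V=22.9874). Price 7.9165; hedge Δ=-1.0264, bond B=29.0325.
  t=2,j=2: stock 38.6420 → up 53.7124 (V=27.8829), down 28.5951 (V=9.2620). Price 19.6722; hedge Δ=0.7414, bond B=-8.9754.
  t=1,j=0: stock 14.8000 → up 20.5720 (V=7.9165), down 10.9520 (V=16.8952). Price 6.5754; hedge Δ=-0.9333, bond B=20.3889.
  t=1,j=1: stock 27.8000 → up 38.6420 (V=19.6722), down 20.5720 (V=7.9165). Price 13.9753; hedge Δ=0.6506, bond B=-4.1105.
  t=0,j=0: stock 20.0000 → up 27.8000 (V=13.9753), down 14.8000 (V=6.5754). Price 9.9941; hedge Δ=0.5692, bond B=-1.3902.
The time-0 hedge costs 9.9941, which is the no-arbitrage price.

(0,0): Delta=0.5692 Bond=-1.3902
(1,0): Delta=-0.9333 Bond=20.3889
(1,1): Delta=0.6506 Bond=-4.1105
(2,0): Delta=0.7863 Bond=8.2834
(2,1): Delta=-1.0264 Bond=29.0325
(2,2): Delta=0.7414 Bond=-8.9754
(3,0): Delta=-1.0042 Bond=25.5282
(3,1): Delta=0.8833 Bond=9.5412
(3,2): Delta=-1.1298 Bond=41.5697
(3,3): Delta=0.8427 Bond=-17.3786
V0=9.9941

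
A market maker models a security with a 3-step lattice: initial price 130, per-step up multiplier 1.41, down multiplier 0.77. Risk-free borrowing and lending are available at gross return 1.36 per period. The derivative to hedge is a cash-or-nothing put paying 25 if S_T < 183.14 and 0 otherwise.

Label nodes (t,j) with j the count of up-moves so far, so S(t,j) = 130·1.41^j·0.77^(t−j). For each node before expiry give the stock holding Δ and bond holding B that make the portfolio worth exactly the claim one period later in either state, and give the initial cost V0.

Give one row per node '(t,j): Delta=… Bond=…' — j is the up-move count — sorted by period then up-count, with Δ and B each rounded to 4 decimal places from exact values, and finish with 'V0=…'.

(0,0): Delta=-0.0234 Bond=3.2146
(1,0): Delta=-0.2645 Bond=28.5079
(1,1): Delta=-0.0122 Bond=2.3264
(2,0): Delta=0.0000 Bond=18.3824
(2,1): Delta=-0.2768 Bond=40.4986
(2,2): Delta=0.0000 Bond=0.0000
V0=0.1725

The replicating-portfolio and risk-neutral prices coincide; use p* = (1.36−0.77)/(1.41−0.77) = 0.9219 for the latter.
Payoff layer (t=3): V(3,0)=25.0000, V(3,1)=25.0000, V(3,2)=0.0000, V(3,3)=0.0000
  t=2,j=0: stock 77.0770 → up 108.6786 (V=25.0000), down 59.3493 (V=25.0000). Price 18.3824; hedge Δ=0.0000, bond B=18.3824.
  t=2,j=1: stock 141.1410 → up 199.0088 (V=0.0000), down 108.6786 (V=25.0000). Price 1.4361; hedge Δ=-0.2768, bond B=40.4986.
  t=2,j=2: stock 258.4530 → up 364.4187 (V=0.0000), down 199.0088 (V=0.0000). Price 0.0000; hedge Δ=0.0000, bond B=0.0000.
  t=1,j=0: stock 100.1000 → up 141.1410 (V=1.4361), down 77.0770 (V=18.3824). Price 2.0294; hedge Δ=-0.2645, bond B=28.5079.
  t=1,j=1: stock 183.3000 → up 258.4530 (V=0.0000), down 141.1410 (V=1.4361). Price 0.0825; hedge Δ=-0.0122, bond B=2.3264.
  t=0,j=0: stock 130.0000 → up 183.3000 (V=0.0825), down 100.1000 (V=2.0294). Price 0.1725; hedge Δ=-0.0234, bond B=3.2146.
Self-financing check: at every node Δ·S+B equals the discounted successor values.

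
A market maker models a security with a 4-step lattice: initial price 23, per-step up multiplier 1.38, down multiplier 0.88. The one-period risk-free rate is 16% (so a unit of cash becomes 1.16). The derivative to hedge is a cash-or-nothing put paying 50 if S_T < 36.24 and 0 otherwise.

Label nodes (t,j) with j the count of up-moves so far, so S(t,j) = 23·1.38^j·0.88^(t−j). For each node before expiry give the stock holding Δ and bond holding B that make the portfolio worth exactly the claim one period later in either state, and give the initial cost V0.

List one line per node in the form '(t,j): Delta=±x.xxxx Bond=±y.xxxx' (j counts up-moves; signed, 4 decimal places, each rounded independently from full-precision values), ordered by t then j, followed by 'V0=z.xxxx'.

Under the risk-neutral measure, an up-move has probability p* = (R−d)/(u−d) = 0.5600 and values discount at R = 1.16.
Terminal payoffs: V(4,0)=50.0000, V(4,1)=50.0000, V(4,2)=50.0000, V(4,3)=0.0000, V(4,4)=0.0000
  t=3,j=0: stock 15.6739 → up 21.6299 (V=50.0000), down 13.7930 (V=50.0000). Price 43.1034; hedge Δ=0.0000, bond B=43.1034.
  t=3,j=1: stock 24.5795 → up 33.9196 (V=50.0000), down 21.6299 (V=50.0000). Price 43.1034; hedge Δ=0.0000, bond B=43.1034.
  t=3,j=2: stock 38.5451 → up 53.1922 (V=0.0000), down 33.9196 (V=50.0000). Price 18.9655; hedge Δ=-2.5944, bond B=118.9655.
  t=3,j=3: stock 60.4457 → up 83.4150 (V=0.0000), down 53.1922 (V=0.0000). Price 0.0000; hedge Δ=0.0000, bond B=0.0000.
  t=2,j=0: stock 17.8112 → up 24.5795 (V=43.1034), down 15.6739 (V=43.1034). Price 37.1581; hedge Δ=0.0000, bond B=37.1581.
  t=2,j=1: stock 27.9312 → up 38.5451 (V=18.9655), down 24.5795 (V=43.1034). Price 25.5054; hedge Δ=-1.7284, bond B=73.7812.
  t=2,j=2: stock 43.8012 → up 60.4457 (V=0.0000), down 38.5451 (V=18.9655). Price 7.1938; hedge Δ=-0.8660, bond B=45.1249.
  t=1,j=0: stock 20.2400 → up 27.9312 (V=25.5054), down 17.8112 (V=37.1581). Price 26.4074; hedge Δ=-1.1515, bond B=49.7130.
  t=1,j=1: stock 31.7400 → up 43.8012 (V=7.1938), down 27.9312 (V=25.5054). Price 13.1473; hedge Δ=-1.1538, bond B=49.7704.
  t=0,j=0: stock 23.0000 → up 31.7400 (V=13.1473), down 20.2400 (V=26.4074). Price 16.3636; hedge Δ=-1.1531, bond B=42.8837.
The time-0 hedge costs 16.3636, which is the no-arbitrage price.

(0,0): Delta=-1.1531 Bond=42.8837
(1,0): Delta=-1.1515 Bond=49.7130
(1,1): Delta=-1.1538 Bond=49.7704
(2,0): Delta=0.0000 Bond=37.1581
(2,1): Delta=-1.7284 Bond=73.7812
(2,2): Delta=-0.8660 Bond=45.1249
(3,0): Delta=0.0000 Bond=43.1034
(3,1): Delta=0.0000 Bond=43.1034
(3,2): Delta=-2.5944 Bond=118.9655
(3,3): Delta=0.0000 Bond=0.0000
V0=16.3636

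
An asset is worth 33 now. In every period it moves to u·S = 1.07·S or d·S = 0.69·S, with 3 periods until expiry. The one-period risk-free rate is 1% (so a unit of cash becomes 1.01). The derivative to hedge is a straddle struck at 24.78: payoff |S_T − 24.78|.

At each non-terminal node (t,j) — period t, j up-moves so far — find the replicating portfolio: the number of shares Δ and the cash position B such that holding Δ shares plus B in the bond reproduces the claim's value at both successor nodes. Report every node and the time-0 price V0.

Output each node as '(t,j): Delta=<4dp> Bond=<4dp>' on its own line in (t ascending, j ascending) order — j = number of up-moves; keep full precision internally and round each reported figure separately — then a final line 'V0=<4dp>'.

(0,0): Delta=0.6454 Bond=-11.2688
(1,0): Delta=-0.7515 Bond=20.4263
(1,1): Delta=0.8143 Bond=-17.3454
(2,0): Delta=-1.0000 Bond=24.5347
(2,1): Delta=-0.7215 Bond=19.8986
(2,2): Delta=1.0000 Bond=-24.5347
V0=10.0296

The replicating-portfolio and risk-neutral prices coincide; use p* = (1.01−0.69)/(1.07−0.69) = 0.8421 for the latter.
Terminal payoffs: V(3,0)=13.9392, V(3,1)=7.9689, V(3,2)=1.2894, V(3,3)=15.6464
Node (2,0) S=15.7113: V=(p*·7.9689+(1−p*)·13.9392)/1.01=8.8234; Δ=(7.9689−13.9392)/(16.8111−10.8408)=-1.0000; B=V−Δ·S=24.5347
Node (2,1) S=24.3639: V=(p*·1.2894+(1−p*)·7.9689)/1.01=2.3208; Δ=(1.2894−7.9689)/(26.0694−16.8111)=-0.7215; B=V−Δ·S=19.8986
Node (2,2) S=37.7817: V=(p*·15.6464+(1−p*)·1.2894)/1.01=13.2470; Δ=(15.6464−1.2894)/(40.4264−26.0694)=1.0000; B=V−Δ·S=-24.5347
Node (1,0) S=22.7700: V=(p*·2.3208+(1−p*)·8.8234)/1.01=3.3144; Δ=(2.3208−8.8234)/(24.3639−15.7113)=-0.7515; B=V−Δ·S=20.4263
Node (1,1) S=35.3100: V=(p*·13.2470+(1−p*)·2.3208)/1.01=11.4078; Δ=(13.2470−2.3208)/(37.7817−24.3639)=0.8143; B=V−Δ·S=-17.3454
Node (0,0) S=33.0000: V=(p*·11.4078+(1−p*)·3.3144)/1.01=10.0296; Δ=(11.4078−3.3144)/(35.3100−22.7700)=0.6454; B=V−Δ·S=-11.2688
Root portfolio cost Δ·33+B reproduces V0=10.0296.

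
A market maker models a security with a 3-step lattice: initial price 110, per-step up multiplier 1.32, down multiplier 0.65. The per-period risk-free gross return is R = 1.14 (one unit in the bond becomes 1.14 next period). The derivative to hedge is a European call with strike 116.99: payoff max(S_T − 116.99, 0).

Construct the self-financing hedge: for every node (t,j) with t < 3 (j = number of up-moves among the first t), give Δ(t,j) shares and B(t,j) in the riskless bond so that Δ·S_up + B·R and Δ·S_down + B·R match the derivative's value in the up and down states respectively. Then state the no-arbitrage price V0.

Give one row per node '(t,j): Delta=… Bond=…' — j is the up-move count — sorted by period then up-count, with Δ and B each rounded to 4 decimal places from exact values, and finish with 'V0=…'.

(0,0): Delta=0.7482 Bond=-44.1889
(1,0): Delta=0.1017 Bond=-4.1446
(1,1): Delta=0.8652 Bond=-67.3580
(2,0): Delta=0.0000 Bond=0.0000
(2,1): Delta=0.1201 Bond=-6.4605
(2,2): Delta=1.0000 Bond=-102.6228
V0=38.1184

No-arbitrage ⇒ martingale measure with p* = (R−d)/(u−d) = 0.7313.
At expiry t=3: V(3,0)=0.0000, V(3,1)=0.0000, V(3,2)=7.5916, V(3,3)=136.0065
Node (2,0) S=46.4750: V=(p*·0.0000+(1−p*)·0.0000)/1.14=0.0000; Δ=(0.0000−0.0000)/(61.3470−30.2088)=0.0000; B=V−Δ·S=0.0000
Node (2,1) S=94.3800: V=(p*·7.5916+(1−p*)·0.0000)/1.14=4.8702; Δ=(7.5916−0.0000)/(124.5816−61.3470)=0.1201; B=V−Δ·S=-6.4605
Node (2,2) S=191.6640: V=(p*·136.0065+(1−p*)·7.5916)/1.14=89.0412; Δ=(136.0065−7.5916)/(252.9965−124.5816)=1.0000; B=V−Δ·S=-102.6228
Node (1,0) S=71.5000: V=(p*·4.8702+(1−p*)·0.0000)/1.14=3.1244; Δ=(4.8702−0.0000)/(94.3800−46.4750)=0.1017; B=V−Δ·S=-4.1446
Node (1,1) S=145.2000: V=(p*·89.0412+(1−p*)·4.8702)/1.14=58.2703; Δ=(89.0412−4.8702)/(191.6640−94.3800)=0.8652; B=V−Δ·S=-67.3580
Node (0,0) S=110.0000: V=(p*·58.2703+(1−p*)·3.1244)/1.14=38.1184; Δ=(58.2703−3.1244)/(145.2000−71.5000)=0.7482; B=V−Δ·S=-44.1889
Each (Δ,B) replicates both successor values, so the strategy is self-financing and V0 is arbitrage-free.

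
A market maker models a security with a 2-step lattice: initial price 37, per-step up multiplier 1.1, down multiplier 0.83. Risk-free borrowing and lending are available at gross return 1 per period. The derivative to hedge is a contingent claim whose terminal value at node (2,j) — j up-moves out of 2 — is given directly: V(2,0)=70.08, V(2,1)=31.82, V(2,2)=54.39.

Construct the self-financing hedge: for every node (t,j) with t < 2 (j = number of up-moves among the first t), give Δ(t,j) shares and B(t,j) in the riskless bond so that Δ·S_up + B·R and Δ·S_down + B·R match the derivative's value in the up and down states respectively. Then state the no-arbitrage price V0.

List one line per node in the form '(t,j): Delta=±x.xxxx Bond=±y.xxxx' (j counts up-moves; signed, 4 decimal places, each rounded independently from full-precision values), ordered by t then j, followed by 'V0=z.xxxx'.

(0,0): Delta=0.0040 Bond=45.8663
(1,0): Delta=-4.6143 Bond=187.6941
(1,1): Delta=2.0539 Bond=-37.5619
V0=46.0158

Risk-neutral probability p* = (R−d)/(u−d) = (1−0.83)/(1.1−0.83) = 0.6296.
Terminal values V(2,·): V(2,0)=70.0800, V(2,1)=31.8200, V(2,2)=54.3900
  t=1,j=0: stock 30.7100 → up 33.7810 (V=31.8200), down 25.4893 (V=70.0800). Price 45.9904; hedge Δ=-4.6143, bond B=187.6941.
  t=1,j=1: stock 40.7000 → up 44.7700 (V=54.3900), down 33.7810 (V=31.8200). Price 46.0307; hedge Δ=2.0539, bond B=-37.5619.
  t=0,j=0: stock 37.0000 → up 40.7000 (V=46.0307), down 30.7100 (V=45.9904). Price 46.0158; hedge Δ=0.0040, bond B=45.8663.
Check: Δ(0,0)·S0 + B(0,0) = 46.0158 = V0.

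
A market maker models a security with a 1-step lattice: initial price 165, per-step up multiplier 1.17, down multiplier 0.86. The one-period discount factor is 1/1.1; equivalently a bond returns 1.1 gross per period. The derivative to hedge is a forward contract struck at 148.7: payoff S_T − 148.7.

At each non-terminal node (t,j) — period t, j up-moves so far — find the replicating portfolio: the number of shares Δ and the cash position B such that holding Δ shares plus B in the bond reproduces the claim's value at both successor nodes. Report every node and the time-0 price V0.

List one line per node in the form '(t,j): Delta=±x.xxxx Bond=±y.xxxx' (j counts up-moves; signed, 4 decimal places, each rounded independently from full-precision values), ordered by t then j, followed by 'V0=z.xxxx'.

The replicating-portfolio and risk-neutral prices coincide; use p* = (1.1−0.86)/(1.17−0.86) = 0.7742 for the latter.
At expiry t=1: V(1,0)=-6.8000, V(1,1)=44.3500
(0,0): S=165.0000. Δ = (V_up−V_dn)/(S_up−S_dn) = (44.3500−-6.8000)/(193.0500−141.9000) = 1.0000. V = [p*·44.3500 + (1−p*)·-6.8000]/1.1 = 29.8182. B = V − Δ·S = -135.1818.
Self-financing check: at every node Δ·S+B equals the discounted successor values.

(0,0): Delta=1.0000 Bond=-135.1818
V0=29.8182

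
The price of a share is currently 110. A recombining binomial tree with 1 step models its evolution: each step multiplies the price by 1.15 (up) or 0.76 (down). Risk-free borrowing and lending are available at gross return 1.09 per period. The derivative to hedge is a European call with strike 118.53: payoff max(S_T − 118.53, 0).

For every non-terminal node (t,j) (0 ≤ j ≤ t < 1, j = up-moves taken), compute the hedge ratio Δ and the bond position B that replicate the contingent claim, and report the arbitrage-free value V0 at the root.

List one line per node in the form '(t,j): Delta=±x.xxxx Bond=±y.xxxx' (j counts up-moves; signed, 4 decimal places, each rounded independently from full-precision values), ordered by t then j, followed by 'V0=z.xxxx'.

(0,0): Delta=0.1858 Bond=-14.2489
V0=6.1870

Risk-neutral probability p* = (R−d)/(u−d) = (1.09−0.76)/(1.15−0.76) = 0.8462.
At expiry t=1: V(1,0)=0.0000, V(1,1)=7.9700
Node (0,0) S=110.0000: V=(p*·7.9700+(1−p*)·0.0000)/1.09=6.1870; Δ=(7.9700−0.0000)/(126.5000−83.6000)=0.1858; B=V−Δ·S=-14.2489
Check: Δ(0,0)·S0 + B(0,0) = 6.1870 = V0.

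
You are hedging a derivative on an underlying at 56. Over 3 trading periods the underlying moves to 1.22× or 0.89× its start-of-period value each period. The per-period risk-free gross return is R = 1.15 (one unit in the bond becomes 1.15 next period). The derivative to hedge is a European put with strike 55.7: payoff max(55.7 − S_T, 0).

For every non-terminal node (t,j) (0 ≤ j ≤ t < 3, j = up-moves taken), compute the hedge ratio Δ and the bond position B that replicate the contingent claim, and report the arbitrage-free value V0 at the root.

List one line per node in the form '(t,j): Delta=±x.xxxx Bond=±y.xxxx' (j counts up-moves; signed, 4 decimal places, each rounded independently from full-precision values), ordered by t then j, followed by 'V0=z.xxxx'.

(0,0): Delta=-0.0486 Bond=2.9347
(1,0): Delta=-0.2301 Bond=12.4221
(1,1): Delta=-0.0130 Bond=0.9391
(2,0): Delta=-1.0000 Bond=48.4348
(2,1): Delta=-0.0789 Bond=5.0913
(2,2): Delta=0.0000 Bond=0.0000
V0=0.2125

The replicating-portfolio and risk-neutral prices coincide; use p* = (1.15−0.89)/(1.22−0.89) = 0.7879 for the latter.
Terminal payoffs: V(3,0)=16.2217, V(3,1)=1.5837, V(3,2)=0.0000, V(3,3)=0.0000
  t=2,j=0: stock 44.3576 → up 54.1163 (V=1.5837), down 39.4783 (V=16.2217). Price 4.0772; hedge Δ=-1.0000, bond B=48.4348.
  t=2,j=1: stock 60.8048 → up 74.1819 (V=0.0000), down 54.1163 (V=1.5837). Price 0.2921; hedge Δ=-0.0789, bond B=5.0913.
  t=2,j=2: stock 83.3504 → up 101.6875 (V=0.0000), down 74.1819 (V=0.0000). Price 0.0000; hedge Δ=0.0000, bond B=0.0000.
  t=1,j=0: stock 49.8400 → up 60.8048 (V=0.2921), down 44.3576 (V=4.0772). Price 0.9522; hedge Δ=-0.2301, bond B=12.4221.
  t=1,j=1: stock 68.3200 → up 83.3504 (V=0.0000), down 60.8048 (V=0.2921). Price 0.0539; hedge Δ=-0.0130, bond B=0.9391.
  t=0,j=0: stock 56.0000 → up 68.3200 (V=0.0539), down 49.8400 (V=0.9522). Price 0.2125; hedge Δ=-0.0486, bond B=2.9347.
The time-0 hedge costs 0.2125, which is the no-arbitrage price.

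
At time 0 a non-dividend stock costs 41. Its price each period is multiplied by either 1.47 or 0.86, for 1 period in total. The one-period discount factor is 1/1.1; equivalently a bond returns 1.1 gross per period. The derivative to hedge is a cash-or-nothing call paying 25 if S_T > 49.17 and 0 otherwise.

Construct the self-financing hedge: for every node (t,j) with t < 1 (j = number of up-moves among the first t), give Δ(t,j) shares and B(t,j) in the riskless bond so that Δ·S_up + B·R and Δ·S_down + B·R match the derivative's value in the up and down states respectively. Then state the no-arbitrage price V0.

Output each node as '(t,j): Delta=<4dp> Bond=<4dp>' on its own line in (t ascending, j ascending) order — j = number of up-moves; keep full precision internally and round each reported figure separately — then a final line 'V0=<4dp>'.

Since d<R<u, set p* = (R−d)/(u−d) = 0.3934; price each node as the discounted p*-expectation of its children.
Payoff layer (t=1): V(1,0)=0.0000, V(1,1)=25.0000
Node (0,0) S=41.0000: V=(p*·25.0000+(1−p*)·0.0000)/1.1=8.9419; Δ=(25.0000−0.0000)/(60.2700−35.2600)=0.9996; B=V−Δ·S=-32.0417
Check: Δ(0,0)·S0 + B(0,0) = 8.9419 = V0.

(0,0): Delta=0.9996 Bond=-32.0417
V0=8.9419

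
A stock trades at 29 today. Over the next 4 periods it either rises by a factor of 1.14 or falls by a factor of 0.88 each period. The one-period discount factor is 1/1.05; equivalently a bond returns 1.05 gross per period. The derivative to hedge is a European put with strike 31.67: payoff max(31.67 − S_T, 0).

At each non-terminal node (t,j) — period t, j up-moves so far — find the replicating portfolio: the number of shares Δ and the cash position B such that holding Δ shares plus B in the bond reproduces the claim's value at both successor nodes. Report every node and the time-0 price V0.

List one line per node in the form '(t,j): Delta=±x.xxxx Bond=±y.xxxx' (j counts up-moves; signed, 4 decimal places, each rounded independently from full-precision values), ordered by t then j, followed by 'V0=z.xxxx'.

Since d<R<u, set p* = (R−d)/(u−d) = 0.6538; price each node as the discounted p*-expectation of its children.
Terminal values V(4,·): V(4,0)=14.2788, V(4,1)=9.1405, V(4,2)=2.4841, V(4,3)=0.0000, V(4,4)=0.0000
(3,0): S=19.7627. Δ = (V_up−V_dn)/(S_up−S_dn) = (9.1405−14.2788)/(22.5295−17.3912) = -1.0000. V = [p*·9.1405 + (1−p*)·14.2788]/1.05 = 10.3992. B = V − Δ·S = 30.1619.
(3,1): S=25.6017. Δ = (V_up−V_dn)/(S_up−S_dn) = (2.4841−9.1405)/(29.1859−22.5295) = -1.0000. V = [p*·2.4841 + (1−p*)·9.1405]/1.05 = 4.5602. B = V − Δ·S = 30.1619.
(3,2): S=33.1658. Δ = (V_up−V_dn)/(S_up−S_dn) = (0.0000−2.4841)/(37.8090−29.1859) = -0.2881. V = [p*·0.0000 + (1−p*)·2.4841]/1.05 = 0.8189. B = V − Δ·S = 10.3732.
(3,3): S=42.9648. Δ = (V_up−V_dn)/(S_up−S_dn) = (0.0000−0.0000)/(48.9798−37.8090) = 0.0000. V = [p*·0.0000 + (1−p*)·0.0000]/1.05 = 0.0000. B = V − Δ·S = 0.0000.
(2,0): S=22.4576. Δ = (V_up−V_dn)/(S_up−S_dn) = (4.5602−10.3992)/(25.6017−19.7627) = -1.0000. V = [p*·4.5602 + (1−p*)·10.3992]/1.05 = 6.2680. B = V − Δ·S = 28.7256.
(2,1): S=29.0928. Δ = (V_up−V_dn)/(S_up−S_dn) = (0.8189−4.5602)/(33.1658−25.6017) = -0.4946. V = [p*·0.8189 + (1−p*)·4.5602]/1.05 = 2.0133. B = V − Δ·S = 16.4030.
(2,2): S=37.6884. Δ = (V_up−V_dn)/(S_up−S_dn) = (0.0000−0.8189)/(42.9648−33.1658) = -0.0836. V = [p*·0.0000 + (1−p*)·0.8189]/1.05 = 0.2700. B = V − Δ·S = 3.4197.
(1,0): S=25.5200. Δ = (V_up−V_dn)/(S_up−S_dn) = (2.0133−6.2680)/(29.0928−22.4576) = -0.6412. V = [p*·2.0133 + (1−p*)·6.2680]/1.05 = 3.3201. B = V − Δ·S = 19.6843.
(1,1): S=33.0600. Δ = (V_up−V_dn)/(S_up−S_dn) = (0.2700−2.0133)/(37.6884−29.0928) = -0.2028. V = [p*·0.2700 + (1−p*)·2.0133]/1.05 = 0.8319. B = V − Δ·S = 7.5371.
(0,0): S=29.0000. Δ = (V_up−V_dn)/(S_up−S_dn) = (0.8319−3.3201)/(33.0600−25.5200) = -0.3300. V = [p*·0.8319 + (1−p*)·3.3201]/1.05 = 1.6125. B = V − Δ·S = 11.1827.
Check: Δ(0,0)·S0 + B(0,0) = 1.6125 = V0.

(0,0): Delta=-0.3300 Bond=11.1827
(1,0): Delta=-0.6412 Bond=19.6843
(1,1): Delta=-0.2028 Bond=7.5371
(2,0): Delta=-1.0000 Bond=28.7256
(2,1): Delta=-0.4946 Bond=16.4030
(2,2): Delta=-0.0836 Bond=3.4197
(3,0): Delta=-1.0000 Bond=30.1619
(3,1): Delta=-1.0000 Bond=30.1619
(3,2): Delta=-0.2881 Bond=10.3732
(3,3): Delta=0.0000 Bond=0.0000
V0=1.6125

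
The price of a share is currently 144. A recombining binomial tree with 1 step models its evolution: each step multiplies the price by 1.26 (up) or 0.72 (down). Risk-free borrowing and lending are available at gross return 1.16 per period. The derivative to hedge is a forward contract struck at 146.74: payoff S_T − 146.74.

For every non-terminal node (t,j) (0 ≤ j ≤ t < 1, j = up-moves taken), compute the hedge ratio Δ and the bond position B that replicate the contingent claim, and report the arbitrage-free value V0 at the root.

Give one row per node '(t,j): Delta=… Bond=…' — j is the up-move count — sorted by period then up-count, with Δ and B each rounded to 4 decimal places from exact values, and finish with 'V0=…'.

Under the risk-neutral measure, an up-move has probability p* = (R−d)/(u−d) = 0.8148 and values discount at R = 1.16.
Payoff layer (t=1): V(1,0)=-43.0600, V(1,1)=34.7000
(0,0): S=144.0000. Δ = (V_up−V_dn)/(S_up−S_dn) = (34.7000−-43.0600)/(181.4400−103.6800) = 1.0000. V = [p*·34.7000 + (1−p*)·-43.0600]/1.16 = 17.5000. B = V − Δ·S = -126.5000.
Each (Δ,B) replicates both successor values, so the strategy is self-financing and V0 is arbitrage-free.

(0,0): Delta=1.0000 Bond=-126.5000
V0=17.5000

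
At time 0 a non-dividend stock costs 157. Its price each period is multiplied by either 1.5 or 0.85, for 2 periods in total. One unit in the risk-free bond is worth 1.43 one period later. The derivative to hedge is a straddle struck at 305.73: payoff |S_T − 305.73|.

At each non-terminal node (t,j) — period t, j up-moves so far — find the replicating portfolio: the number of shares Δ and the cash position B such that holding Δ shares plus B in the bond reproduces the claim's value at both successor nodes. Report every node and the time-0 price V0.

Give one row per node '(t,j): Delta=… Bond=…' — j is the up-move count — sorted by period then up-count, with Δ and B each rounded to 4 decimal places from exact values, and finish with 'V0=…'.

The replicating-portfolio and risk-neutral prices coincide; use p* = (1.43−0.85)/(1.5−0.85) = 0.8923 for the latter.
At expiry t=2: V(2,0)=192.2975, V(2,1)=105.5550, V(2,2)=47.5200
Node (1,0) S=133.4500: V=(p*·105.5550+(1−p*)·192.2975)/1.43=80.3472; Δ=(105.5550−192.2975)/(200.1750−113.4325)=-1.0000; B=V−Δ·S=213.7972
Node (1,1) S=235.5000: V=(p*·47.5200+(1−p*)·105.5550)/1.43=37.6013; Δ=(47.5200−105.5550)/(353.2500−200.1750)=-0.3791; B=V−Δ·S=126.8860
Node (0,0) S=157.0000: V=(p*·37.6013+(1−p*)·80.3472)/1.43=29.5138; Δ=(37.6013−80.3472)/(235.5000−133.4500)=-0.4189; B=V−Δ·S=95.2767
Root portfolio cost Δ·157+B reproduces V0=29.5138.

(0,0): Delta=-0.4189 Bond=95.2767
(1,0): Delta=-1.0000 Bond=213.7972
(1,1): Delta=-0.3791 Bond=126.8860
V0=29.5138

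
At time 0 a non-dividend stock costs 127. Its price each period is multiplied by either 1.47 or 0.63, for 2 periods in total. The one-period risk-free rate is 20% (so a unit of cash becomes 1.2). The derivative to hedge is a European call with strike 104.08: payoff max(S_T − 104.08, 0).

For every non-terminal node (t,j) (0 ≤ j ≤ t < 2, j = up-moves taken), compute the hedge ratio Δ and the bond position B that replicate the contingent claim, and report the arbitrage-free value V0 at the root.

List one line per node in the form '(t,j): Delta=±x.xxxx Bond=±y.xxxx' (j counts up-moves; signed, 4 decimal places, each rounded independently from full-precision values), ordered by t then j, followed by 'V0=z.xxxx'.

Since d<R<u, set p* = (R−d)/(u−d) = 0.6786; price each node as the discounted p*-expectation of its children.
Terminal values V(2,·): V(2,0)=0.0000, V(2,1)=13.5347, V(2,2)=170.3543
  t=1,j=0: stock 80.0100 → up 117.6147 (V=13.5347), down 50.4063 (V=0.0000). Price 7.6536; hedge Δ=0.2014, bond B=-8.4592.
  t=1,j=1: stock 186.6900 → up 274.4343 (V=170.3543), down 117.6147 (V=13.5347). Price 99.9567; hedge Δ=1.0000, bond B=-86.7333.
  t=0,j=0: stock 127.0000 → up 186.6900 (V=99.9567), down 80.0100 (V=7.6536). Price 58.5732; hedge Δ=0.8652, bond B=-51.3115.
Check: Δ(0,0)·S0 + B(0,0) = 58.5732 = V0.

(0,0): Delta=0.8652 Bond=-51.3115
(1,0): Delta=0.2014 Bond=-8.4592
(1,1): Delta=1.0000 Bond=-86.7333
V0=58.5732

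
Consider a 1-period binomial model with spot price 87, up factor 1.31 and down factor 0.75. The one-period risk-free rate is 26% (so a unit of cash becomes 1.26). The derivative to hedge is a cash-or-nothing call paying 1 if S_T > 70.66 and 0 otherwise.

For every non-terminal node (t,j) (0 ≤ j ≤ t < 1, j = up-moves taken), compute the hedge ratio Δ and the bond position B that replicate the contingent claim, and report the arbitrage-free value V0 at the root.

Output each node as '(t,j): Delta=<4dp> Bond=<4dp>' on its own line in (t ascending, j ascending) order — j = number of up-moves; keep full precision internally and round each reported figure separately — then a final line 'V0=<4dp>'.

Since d<R<u, set p* = (R−d)/(u−d) = 0.9107; price each node as the discounted p*-expectation of its children.
At expiry t=1: V(1,0)=0.0000, V(1,1)=1.0000
Node (0,0) S=87.0000: V=(p*·1.0000+(1−p*)·0.0000)/1.26=0.7228; Δ=(1.0000−0.0000)/(113.9700−65.2500)=0.0205; B=V−Δ·S=-1.0629
The time-0 hedge costs 0.7228, which is the no-arbitrage price.

(0,0): Delta=0.0205 Bond=-1.0629
V0=0.7228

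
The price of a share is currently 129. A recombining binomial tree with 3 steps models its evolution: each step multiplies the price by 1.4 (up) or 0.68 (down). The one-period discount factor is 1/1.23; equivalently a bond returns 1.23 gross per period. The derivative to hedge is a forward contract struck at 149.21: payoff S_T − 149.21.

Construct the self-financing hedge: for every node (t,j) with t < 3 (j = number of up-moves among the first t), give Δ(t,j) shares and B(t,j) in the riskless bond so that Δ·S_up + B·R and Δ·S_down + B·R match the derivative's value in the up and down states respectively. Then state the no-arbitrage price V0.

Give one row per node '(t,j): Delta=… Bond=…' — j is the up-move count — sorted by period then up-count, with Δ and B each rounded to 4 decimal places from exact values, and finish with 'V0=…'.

Under the risk-neutral measure, an up-move has probability p* = (R−d)/(u−d) = 0.7639 and values discount at R = 1.23.
Payoff layer (t=3): V(3,0)=-108.6483, V(3,1)=-65.7006, V(3,2)=22.7212, V(3,3)=204.7660
Node (2,0) S=59.6496: V=(p*·-65.7006+(1−p*)·-108.6483)/1.23=-61.6593; Δ=(-65.7006−-108.6483)/(83.5094−40.5617)=1.0000; B=V−Δ·S=-121.3089
Node (2,1) S=122.8080: V=(p*·22.7212+(1−p*)·-65.7006)/1.23=1.4991; Δ=(22.7212−-65.7006)/(171.9312−83.5094)=1.0000; B=V−Δ·S=-121.3089
Node (2,2) S=252.8400: V=(p*·204.7660+(1−p*)·22.7212)/1.23=131.5311; Δ=(204.7660−22.7212)/(353.9760−171.9312)=1.0000; B=V−Δ·S=-121.3089
Node (1,0) S=87.7200: V=(p*·1.4991+(1−p*)·-61.6593)/1.23=-10.9052; Δ=(1.4991−-61.6593)/(122.8080−59.6496)=1.0000; B=V−Δ·S=-98.6252
Node (1,1) S=180.6000: V=(p*·131.5311+(1−p*)·1.4991)/1.23=81.9748; Δ=(131.5311−1.4991)/(252.8400−122.8080)=1.0000; B=V−Δ·S=-98.6252
Node (0,0) S=129.0000: V=(p*·81.9748+(1−p*)·-10.9052)/1.23=48.8169; Δ=(81.9748−-10.9052)/(180.6000−87.7200)=1.0000; B=V−Δ·S=-80.1831
Each (Δ,B) replicates both successor values, so the strategy is self-financing and V0 is arbitrage-free.

(0,0): Delta=1.0000 Bond=-80.1831
(1,0): Delta=1.0000 Bond=-98.6252
(1,1): Delta=1.0000 Bond=-98.6252
(2,0): Delta=1.0000 Bond=-121.3089
(2,1): Delta=1.0000 Bond=-121.3089
(2,2): Delta=1.0000 Bond=-121.3089
V0=48.8169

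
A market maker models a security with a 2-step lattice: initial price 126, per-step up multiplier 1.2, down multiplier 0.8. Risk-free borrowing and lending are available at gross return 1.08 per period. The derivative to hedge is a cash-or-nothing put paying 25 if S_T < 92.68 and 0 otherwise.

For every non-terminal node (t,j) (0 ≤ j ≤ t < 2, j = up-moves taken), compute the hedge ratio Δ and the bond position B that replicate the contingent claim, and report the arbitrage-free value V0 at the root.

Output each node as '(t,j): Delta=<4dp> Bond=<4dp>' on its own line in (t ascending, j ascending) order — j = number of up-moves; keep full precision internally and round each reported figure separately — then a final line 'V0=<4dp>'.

(0,0): Delta=-0.1378 Bond=19.2901
(1,0): Delta=-0.6200 Bond=69.4444
(1,1): Delta=0.0000 Bond=0.0000
V0=1.9290

Since d<R<u, set p* = (R−d)/(u−d) = 0.7000; price each node as the discounted p*-expectation of its children.
Terminal payoffs: V(2,0)=25.0000, V(2,1)=0.0000, V(2,2)=0.0000
  t=1,j=0: stock 100.8000 → up 120.9600 (V=0.0000), down 80.6400 (V=25.0000). Price 6.9444; hedge Δ=-0.6200, bond B=69.4444.
  t=1,j=1: stock 151.2000 → up 181.4400 (V=0.0000), down 120.9600 (V=0.0000). Price 0.0000; hedge Δ=0.0000, bond B=0.0000.
  t=0,j=0: stock 126.0000 → up 151.2000 (V=0.0000), down 100.8000 (V=6.9444). Price 1.9290; hedge Δ=-0.1378, bond B=19.2901.
Each (Δ,B) replicates both successor values, so the strategy is self-financing and V0 is arbitrage-free.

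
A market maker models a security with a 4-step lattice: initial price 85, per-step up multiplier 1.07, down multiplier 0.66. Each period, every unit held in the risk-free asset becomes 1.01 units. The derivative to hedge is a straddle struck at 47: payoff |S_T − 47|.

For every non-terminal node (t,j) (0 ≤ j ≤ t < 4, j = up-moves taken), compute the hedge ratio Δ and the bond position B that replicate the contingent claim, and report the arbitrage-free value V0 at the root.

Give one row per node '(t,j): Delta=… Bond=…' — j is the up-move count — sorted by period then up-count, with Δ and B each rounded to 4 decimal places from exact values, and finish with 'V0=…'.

(0,0): Delta=0.8665 Bond=-32.5326
(1,0): Delta=0.3495 Bond=-3.8535
(1,1): Delta=0.9212 Bond=-37.8301
(2,0): Delta=-1.0000 Bond=46.0739
(2,1): Delta=0.4922 Bond=-12.4576
(2,2): Delta=0.9665 Bond=-42.6228
(3,0): Delta=-1.0000 Bond=46.5347
(3,1): Delta=-1.0000 Bond=46.5347
(3,2): Delta=0.6500 Bond=-22.7165
(3,3): Delta=1.0000 Bond=-46.5347
V0=41.1195

Under the risk-neutral measure, an up-move has probability p* = (R−d)/(u−d) = 0.8537 and values discount at R = 1.01.
Terminal values V(4,·): V(4,0)=30.8715, V(4,1)=20.8522, V(4,2)=4.6089, V(4,3)=21.7249, V(4,4)=64.4177
(3,0): S=24.4372. Δ = (V_up−V_dn)/(S_up−S_dn) = (20.8522−30.8715)/(26.1478−16.1285) = -1.0000. V = [p*·20.8522 + (1−p*)·30.8715]/1.01 = 22.0975. B = V − Δ·S = 46.5347.
(3,1): S=39.6178. Δ = (V_up−V_dn)/(S_up−S_dn) = (4.6089−20.8522)/(42.3911−26.1478) = -1.0000. V = [p*·4.6089 + (1−p*)·20.8522]/1.01 = 6.9168. B = V − Δ·S = 46.5347.
(3,2): S=64.2289. Δ = (V_up−V_dn)/(S_up−S_dn) = (21.7249−4.6089)/(68.7249−42.3911) = 0.6500. V = [p*·21.7249 + (1−p*)·4.6089]/1.01 = 19.0298. B = V − Δ·S = -22.7165.
(3,3): S=104.1287. Δ = (V_up−V_dn)/(S_up−S_dn) = (64.4177−21.7249)/(111.4177−68.7249) = 1.0000. V = [p*·64.4177 + (1−p*)·21.7249]/1.01 = 57.5940. B = V − Δ·S = -46.5347.
(2,0): S=37.0260. Δ = (V_up−V_dn)/(S_up−S_dn) = (6.9168−22.0975)/(39.6178−24.4372) = -1.0000. V = [p*·6.9168 + (1−p*)·22.0975]/1.01 = 9.0479. B = V − Δ·S = 46.0739.
(2,1): S=60.0270. Δ = (V_up−V_dn)/(S_up−S_dn) = (19.0298−6.9168)/(64.2289−39.6178) = 0.4922. V = [p*·19.0298 + (1−p*)·6.9168]/1.01 = 17.0863. B = V − Δ·S = -12.4576.
(2,2): S=97.3165. Δ = (V_up−V_dn)/(S_up−S_dn) = (57.5940−19.0298)/(104.1287−64.2289) = 0.9665. V = [p*·57.5940 + (1−p*)·19.0298]/1.01 = 51.4361. B = V − Δ·S = -42.6228.
(1,0): S=56.1000. Δ = (V_up−V_dn)/(S_up−S_dn) = (17.0863−9.0479)/(60.0270−37.0260) = 0.3495. V = [p*·17.0863 + (1−p*)·9.0479]/1.01 = 15.7525. B = V − Δ·S = -3.8535.
(1,1): S=90.9500. Δ = (V_up−V_dn)/(S_up−S_dn) = (51.4361−17.0863)/(97.3165−60.0270) = 0.9212. V = [p*·51.4361 + (1−p*)·17.0863]/1.01 = 45.9498. B = V − Δ·S = -37.8301.
(0,0): S=85.0000. Δ = (V_up−V_dn)/(S_up−S_dn) = (45.9498−15.7525)/(90.9500−56.1000) = 0.8665. V = [p*·45.9498 + (1−p*)·15.7525]/1.01 = 41.1195. B = V − Δ·S = -32.5326.
Root portfolio cost Δ·85+B reproduces V0=41.1195.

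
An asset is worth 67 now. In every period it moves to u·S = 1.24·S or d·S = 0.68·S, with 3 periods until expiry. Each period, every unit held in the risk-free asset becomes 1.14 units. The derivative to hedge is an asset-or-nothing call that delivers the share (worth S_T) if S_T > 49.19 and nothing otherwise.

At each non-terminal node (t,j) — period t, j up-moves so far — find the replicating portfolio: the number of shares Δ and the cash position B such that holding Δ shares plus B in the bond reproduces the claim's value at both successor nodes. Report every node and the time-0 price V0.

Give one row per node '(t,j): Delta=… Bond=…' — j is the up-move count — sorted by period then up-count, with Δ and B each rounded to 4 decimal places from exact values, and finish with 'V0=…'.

No-arbitrage ⇒ martingale measure with p* = (R−d)/(u−d) = 0.8214.
Terminal payoffs: V(3,0)=0.0000, V(3,1)=0.0000, V(3,2)=70.0531, V(3,3)=127.7438
(2,0): S=30.9808. Δ = (V_up−V_dn)/(S_up−S_dn) = (0.0000−0.0000)/(38.4162−21.0669) = 0.0000. V = [p*·0.0000 + (1−p*)·0.0000]/1.14 = 0.0000. B = V − Δ·S = 0.0000.
(2,1): S=56.4944. Δ = (V_up−V_dn)/(S_up−S_dn) = (70.0531−0.0000)/(70.0531−38.4162) = 2.2143. V = [p*·70.0531 + (1−p*)·0.0000]/1.14 = 50.4768. B = V − Δ·S = -74.6179.
(2,2): S=103.0192. Δ = (V_up−V_dn)/(S_up−S_dn) = (127.7438−70.0531)/(127.7438−70.0531) = 1.0000. V = [p*·127.7438 + (1−p*)·70.0531]/1.14 = 103.0192. B = V − Δ·S = 0.0000.
(1,0): S=45.5600. Δ = (V_up−V_dn)/(S_up−S_dn) = (50.4768−0.0000)/(56.4944−30.9808) = 1.9784. V = [p*·50.4768 + (1−p*)·0.0000]/1.14 = 36.3711. B = V − Δ·S = -53.7660.
(1,1): S=83.0800. Δ = (V_up−V_dn)/(S_up−S_dn) = (103.0192−50.4768)/(103.0192−56.4944) = 1.1293. V = [p*·103.0192 + (1−p*)·50.4768]/1.14 = 82.1374. B = V − Δ·S = -11.6883.
(0,0): S=67.0000. Δ = (V_up−V_dn)/(S_up−S_dn) = (82.1374−36.3711)/(83.0800−45.5600) = 1.2198. V = [p*·82.1374 + (1−p*)·36.3711]/1.14 = 64.8814. B = V − Δ·S = -16.8440.
Root portfolio cost Δ·67+B reproduces V0=64.8814.

(0,0): Delta=1.2198 Bond=-16.8440
(1,0): Delta=1.9784 Bond=-53.7660
(1,1): Delta=1.1293 Bond=-11.6883
(2,0): Delta=0.0000 Bond=0.0000
(2,1): Delta=2.2143 Bond=-74.6179
(2,2): Delta=1.0000 Bond=0.0000
V0=64.8814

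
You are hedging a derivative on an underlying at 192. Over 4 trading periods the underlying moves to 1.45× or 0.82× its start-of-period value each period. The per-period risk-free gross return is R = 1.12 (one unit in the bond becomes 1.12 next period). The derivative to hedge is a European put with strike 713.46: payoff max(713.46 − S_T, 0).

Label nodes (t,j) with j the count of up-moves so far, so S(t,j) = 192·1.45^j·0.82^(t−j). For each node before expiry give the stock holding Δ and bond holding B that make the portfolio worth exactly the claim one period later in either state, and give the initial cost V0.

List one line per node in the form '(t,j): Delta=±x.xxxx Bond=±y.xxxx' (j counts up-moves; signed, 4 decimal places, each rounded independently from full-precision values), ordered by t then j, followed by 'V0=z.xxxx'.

Risk-neutral probability p* = (R−d)/(u−d) = (1.12−0.82)/(1.45−0.82) = 0.4762.
At expiry t=4: V(4,0)=626.6526, V(4,1)=559.9591, V(4,2)=442.0256, V(4,3)=233.4845, V(4,4)=0.0000
  t=3,j=0: stock 105.8627 → up 153.5009 (V=559.9591), down 86.8074 (V=626.6526). Price 531.1552; hedge Δ=-1.0000, bond B=637.0179.
  t=3,j=1: stock 187.1962 → up 271.4344 (V=442.0256), down 153.5009 (V=559.9591). Price 449.8217; hedge Δ=-1.0000, bond B=637.0179.
  t=3,j=2: stock 331.0176 → up 479.9755 (V=233.4845), down 271.4344 (V=442.0256). Price 306.0003; hedge Δ=-1.0000, bond B=637.0179.
  t=3,j=3: stock 585.3360 → up 848.7372 (V=0.0000), down 479.9755 (V=233.4845). Price 109.1977; hedge Δ=-0.6332, bond B=479.8080.
  t=2,j=0: stock 129.1008 → up 187.1962 (V=449.8217), down 105.8627 (V=531.1552). Price 439.6651; hedge Δ=-1.0000, bond B=568.7659.
  t=2,j=1: stock 228.2880 → up 331.0176 (V=306.0003), down 187.1962 (V=449.8217). Price 340.4779; hedge Δ=-1.0000, bond B=568.7659.
  t=2,j=2: stock 403.6800 → up 585.3360 (V=109.1977), down 331.0176 (V=306.0003). Price 189.5399; hedge Δ=-0.7738, bond B=501.9250.
  t=1,j=0: stock 157.4400 → up 228.2880 (V=340.4779), down 129.1008 (V=439.6651). Price 350.3867; hedge Δ=-1.0000, bond B=507.8267.
  t=1,j=1: stock 278.4000 → up 403.6800 (V=189.5399), down 228.2880 (V=340.4779). Price 239.8238; hedge Δ=-0.8606, bond B=479.4080.
  t=0,j=0: stock 192.0000 → up 278.4000 (V=239.8238), down 157.4400 (V=350.3867). Price 265.8373; hedge Δ=-0.9140, bond B=441.3339.
Root portfolio cost Δ·192+B reproduces V0=265.8373.

(0,0): Delta=-0.9140 Bond=441.3339
(1,0): Delta=-1.0000 Bond=507.8267
(1,1): Delta=-0.8606 Bond=479.4080
(2,0): Delta=-1.0000 Bond=568.7659
(2,1): Delta=-1.0000 Bond=568.7659
(2,2): Delta=-0.7738 Bond=501.9250
(3,0): Delta=-1.0000 Bond=637.0179
(3,1): Delta=-1.0000 Bond=637.0179
(3,2): Delta=-1.0000 Bond=637.0179
(3,3): Delta=-0.6332 Bond=479.8080
V0=265.8373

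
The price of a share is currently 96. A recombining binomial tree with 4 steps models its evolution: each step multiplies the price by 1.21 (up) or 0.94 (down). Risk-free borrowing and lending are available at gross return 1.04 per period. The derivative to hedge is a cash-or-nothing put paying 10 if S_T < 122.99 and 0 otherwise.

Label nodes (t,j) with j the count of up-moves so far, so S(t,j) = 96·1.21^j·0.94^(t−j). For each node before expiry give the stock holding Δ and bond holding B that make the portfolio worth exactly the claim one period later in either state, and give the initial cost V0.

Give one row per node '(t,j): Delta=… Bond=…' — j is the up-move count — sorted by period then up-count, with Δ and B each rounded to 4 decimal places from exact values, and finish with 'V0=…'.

(0,0): Delta=-0.1511 Bond=19.0076
(1,0): Delta=-0.1770 Bond=22.1054
(1,1): Delta=-0.1169 Bond=15.7940
(2,0): Delta=-0.1555 Bond=21.1671
(2,1): Delta=-0.2054 Bond=26.0880
(2,2): Delta=0.0000 Bond=0.0000
(3,0): Delta=0.0000 Bond=9.6154
(3,1): Delta=-0.3608 Bond=43.0912
(3,2): Delta=0.0000 Bond=0.0000
(3,3): Delta=0.0000 Bond=0.0000
V0=4.5044

No-arbitrage ⇒ martingale measure with p* = (R−d)/(u−d) = 0.3704.
Payoff layer (t=4): V(4,0)=10.0000, V(4,1)=10.0000, V(4,2)=0.0000, V(4,3)=0.0000, V(4,4)=0.0000
  t=3,j=0: stock 79.7361 → up 96.4806 (V=10.0000), down 74.9519 (V=10.0000). Price 9.6154; hedge Δ=0.0000, bond B=9.6154.
  t=3,j=1: stock 102.6390 → up 124.1932 (V=0.0000), down 96.4806 (V=10.0000). Price 6.0541; hedge Δ=-0.3608, bond B=43.0912.
  t=3,j=2: stock 132.1204 → up 159.8657 (V=0.0000), down 124.1932 (V=0.0000). Price 0.0000; hedge Δ=0.0000, bond B=0.0000.
  t=3,j=3: stock 170.0699 → up 205.7845 (V=0.0000), down 159.8657 (V=0.0000). Price 0.0000; hedge Δ=0.0000, bond B=0.0000.
  t=2,j=0: stock 84.8256 → up 102.6390 (V=6.0541), down 79.7361 (V=9.6154). Price 7.9773; hedge Δ=-0.1555, bond B=21.1671.
  t=2,j=1: stock 109.1904 → up 132.1204 (V=0.0000), down 102.6390 (V=6.0541). Price 3.6653; hedge Δ=-0.2054, bond B=26.0880.
  t=2,j=2: stock 140.5536 → up 170.0699 (V=0.0000), down 132.1204 (V=0.0000). Price 0.0000; hedge Δ=0.0000, bond B=0.0000.
  t=1,j=0: stock 90.2400 → up 109.1904 (V=3.6653), down 84.8256 (V=7.9773). Price 6.1349; hedge Δ=-0.1770, bond B=22.1054.
  t=1,j=1: stock 116.1600 → up 140.5536 (V=0.0000), down 109.1904 (V=3.6653). Price 2.2190; hedge Δ=-0.1169, bond B=15.7940.
  t=0,j=0: stock 96.0000 → up 116.1600 (V=2.2190), down 90.2400 (V=6.1349). Price 4.5044; hedge Δ=-0.1511, bond B=19.0076.
Each (Δ,B) replicates both successor values, so the strategy is self-financing and V0 is arbitrage-free.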